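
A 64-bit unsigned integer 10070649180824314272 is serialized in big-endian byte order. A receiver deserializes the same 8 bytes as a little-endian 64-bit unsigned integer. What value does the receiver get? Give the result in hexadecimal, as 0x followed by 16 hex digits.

10070649180824314272 in 64-bit hexadecimal is 0x8BC22212C89CA1A0.
Stored big-endian, the bytes at ascending addresses are 8B C2 22 12 C8 9C A1 A0.
Read back as little-endian, the first byte is least significant, giving 0xA0A19CC81222C28B.

0xA0A19CC81222C28B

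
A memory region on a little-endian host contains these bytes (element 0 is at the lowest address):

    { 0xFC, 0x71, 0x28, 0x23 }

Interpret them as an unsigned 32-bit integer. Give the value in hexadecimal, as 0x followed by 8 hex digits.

Little-endian stores the least-significant byte at the lowest address.
Reassemble most-significant byte first: 23 28 71 FC → 0x232871FC.

0x232871FC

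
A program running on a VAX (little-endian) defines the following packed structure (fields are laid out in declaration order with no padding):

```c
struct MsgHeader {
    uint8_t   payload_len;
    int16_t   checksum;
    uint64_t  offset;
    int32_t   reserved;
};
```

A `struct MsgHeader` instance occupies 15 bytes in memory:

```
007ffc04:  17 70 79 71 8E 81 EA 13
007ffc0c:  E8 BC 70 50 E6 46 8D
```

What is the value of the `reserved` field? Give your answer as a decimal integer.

-1924733360

`reserved` follows `payload_len` (1 B), `checksum` (2 B), `offset` (8 B), so it starts at offset 1 + 2 + 8 = 11 and occupies 4 bytes.
Bytes at offsets 11..14: 50 E6 46 8D.
Little-endian: lowest address holds the least-significant byte.
Reassemble most-significant byte first: 8D 46 E6 50 → 0x8D46E650.
Top bit is set, so as a signed 32-bit value this is 0x8D46E650 − 2^32 = -1924733360.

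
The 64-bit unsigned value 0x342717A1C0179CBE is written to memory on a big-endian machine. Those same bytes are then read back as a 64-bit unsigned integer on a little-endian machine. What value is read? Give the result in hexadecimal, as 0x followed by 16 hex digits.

Stored big-endian, the bytes at ascending addresses are 34 27 17 A1 C0 17 9C BE.
Read back as little-endian, the first byte is least significant, giving 0xBE9C17C0A1172734.

0xBE9C17C0A1172734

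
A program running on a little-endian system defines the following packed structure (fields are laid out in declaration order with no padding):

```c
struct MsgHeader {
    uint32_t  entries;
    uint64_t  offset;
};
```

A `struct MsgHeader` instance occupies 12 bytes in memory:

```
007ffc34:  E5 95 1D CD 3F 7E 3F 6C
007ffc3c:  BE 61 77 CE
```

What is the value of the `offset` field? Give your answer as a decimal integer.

`offset` follows `entries` (4 bytes), so it starts at byte offset 4 and occupies 8 bytes.
Bytes at offsets 4..11: 3F 7E 3F 6C BE 61 77 CE.
Little-endian stores the least-significant byte at the lowest address.
Reassemble most-significant byte first: CE 77 61 BE 6C 3F 7E 3F → 0xCE7761BE6C3F7E3F.
0xCE7761BE6C3F7E3F = 14877467364529503807.

14877467364529503807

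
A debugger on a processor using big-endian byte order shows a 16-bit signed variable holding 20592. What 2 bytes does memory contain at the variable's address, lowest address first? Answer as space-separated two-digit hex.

50 70

20592 in hexadecimal, padded to 16 bits, is 0x5070.
Split into bytes (most-significant first): 50 70.
Big-endian: lowest address holds the most-significant byte.
So the memory order matches the most-significant-first order: 50 70.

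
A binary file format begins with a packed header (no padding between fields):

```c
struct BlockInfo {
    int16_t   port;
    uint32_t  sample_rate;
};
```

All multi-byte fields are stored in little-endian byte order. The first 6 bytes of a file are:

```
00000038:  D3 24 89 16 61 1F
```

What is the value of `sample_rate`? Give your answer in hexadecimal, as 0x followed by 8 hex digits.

0x1F611689

`sample_rate` follows `port` (2 bytes), so it starts at byte offset 2 and occupies 4 bytes.
Bytes at offsets 2..5: 89 16 61 1F.
Little-endian stores the least-significant byte at the lowest address.
Reassemble most-significant byte first: 1F 61 16 89 → 0x1F611689.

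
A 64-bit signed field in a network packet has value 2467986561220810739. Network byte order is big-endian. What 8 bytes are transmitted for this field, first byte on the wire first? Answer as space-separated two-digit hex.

2467986561220810739 in hexadecimal, padded to 64 bits, is 0x22400CB3940117F3.
Split into bytes (most-significant first): 22 40 0C B3 94 01 17 F3.
Big-endian: lowest address holds the most-significant byte.
So the memory order matches the most-significant-first order: 22 40 0C B3 94 01 17 F3.

22 40 0C B3 94 01 17 F3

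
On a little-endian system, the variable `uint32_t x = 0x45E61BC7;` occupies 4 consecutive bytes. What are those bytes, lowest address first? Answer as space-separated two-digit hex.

C7 1B E6 45

Split into bytes (most-significant first): 45 E6 1B C7.
In little-endian order the low byte comes first in memory.
So at ascending addresses the bytes are C7 1B E6 45.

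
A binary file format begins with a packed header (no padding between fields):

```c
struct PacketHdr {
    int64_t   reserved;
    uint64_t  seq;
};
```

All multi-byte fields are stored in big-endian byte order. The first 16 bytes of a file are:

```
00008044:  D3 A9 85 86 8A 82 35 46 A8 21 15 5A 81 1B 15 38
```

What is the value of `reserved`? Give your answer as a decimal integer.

-3194875647746755258

`reserved` is the first field, at byte offset 0, occupying 8 bytes.
Bytes at offsets 0..7: D3 A9 85 86 8A 82 35 46.
Big-endian stores the most-significant byte at the lowest address.
The bytes are already most-significant first: 0xD3A985868A823546.
Top bit is set, so as a signed 64-bit value this is 0xD3A985868A823546 − 2^64 = -3194875647746755258.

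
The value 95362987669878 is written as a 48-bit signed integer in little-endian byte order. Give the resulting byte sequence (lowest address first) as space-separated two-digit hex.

95362987669878 in hexadecimal, padded to 48 bits, is 0x56BB6D013976.
Split into bytes (most-significant first): 56 BB 6D 01 39 76.
Little-endian: lowest address holds the least-significant byte.
So at ascending addresses the bytes are 76 39 01 6D BB 56.

76 39 01 6D BB 56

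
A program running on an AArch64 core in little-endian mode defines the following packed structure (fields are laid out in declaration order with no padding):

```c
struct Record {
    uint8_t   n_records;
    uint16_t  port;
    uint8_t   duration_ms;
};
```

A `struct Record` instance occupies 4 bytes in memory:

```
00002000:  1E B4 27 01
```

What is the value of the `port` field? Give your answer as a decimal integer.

`port` follows `n_records` (1 byte), so it starts at byte offset 1 and occupies 2 bytes.
Bytes at offsets 1..2: B4 27.
Little-endian stores the least-significant byte at the lowest address.
Reassemble most-significant byte first: 27 B4 → 0x27B4.
0x27B4 = 10164.

10164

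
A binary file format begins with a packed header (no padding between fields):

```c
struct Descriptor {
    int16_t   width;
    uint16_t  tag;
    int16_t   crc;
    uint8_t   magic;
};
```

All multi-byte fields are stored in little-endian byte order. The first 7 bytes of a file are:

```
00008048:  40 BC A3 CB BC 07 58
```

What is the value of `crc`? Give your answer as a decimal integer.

`crc` follows `width` (2 B), `tag` (2 B), so it starts at offset 2 + 2 = 4 and occupies 2 bytes.
Bytes at offsets 4..5: BC 07.
Little-endian: lowest address holds the least-significant byte.
Reassemble most-significant byte first: 07 BC → 0x07BC.
0x07BC = 1980.

1980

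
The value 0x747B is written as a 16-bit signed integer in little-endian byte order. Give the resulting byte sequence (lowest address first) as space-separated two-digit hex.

Split into bytes (most-significant first): 74 7B.
Little-endian stores the least-significant byte at the lowest address.
So at ascending addresses the bytes are 7B 74.

7B 74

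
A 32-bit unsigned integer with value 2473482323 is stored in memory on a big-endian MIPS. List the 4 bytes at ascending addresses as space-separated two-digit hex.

2473482323 in hexadecimal, padded to 32 bits, is 0x936E5853.
Split into bytes (most-significant first): 93 6E 58 53.
Big-endian: lowest address holds the most-significant byte.
So the memory order matches the most-significant-first order: 93 6E 58 53.

93 6E 58 53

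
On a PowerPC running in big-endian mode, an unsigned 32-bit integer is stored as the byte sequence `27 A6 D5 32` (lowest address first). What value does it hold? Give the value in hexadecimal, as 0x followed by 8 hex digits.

Big-endian: lowest address holds the most-significant byte.
The bytes are already most-significant first: 0x27A6D532.

0x27A6D532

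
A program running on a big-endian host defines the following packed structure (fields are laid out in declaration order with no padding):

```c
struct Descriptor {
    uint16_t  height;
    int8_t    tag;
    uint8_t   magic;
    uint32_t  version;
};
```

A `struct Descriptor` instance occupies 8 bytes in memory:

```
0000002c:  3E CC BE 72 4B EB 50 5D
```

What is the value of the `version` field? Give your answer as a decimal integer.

1273712733

`version` follows `height` (2 B), `tag` (1 B), `magic` (1 B), so it starts at offset 2 + 1 + 1 = 4 and occupies 4 bytes.
Bytes at offsets 4..7: 4B EB 50 5D.
Big-endian: lowest address holds the most-significant byte.
The bytes are already most-significant first: 0x4BEB505D.
0x4BEB505D = 1273712733.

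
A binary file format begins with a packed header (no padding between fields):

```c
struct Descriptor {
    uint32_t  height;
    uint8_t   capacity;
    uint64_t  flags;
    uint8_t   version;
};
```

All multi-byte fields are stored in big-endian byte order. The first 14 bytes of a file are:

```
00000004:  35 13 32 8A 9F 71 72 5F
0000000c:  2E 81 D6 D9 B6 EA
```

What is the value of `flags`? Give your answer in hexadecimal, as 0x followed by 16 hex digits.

`flags` follows `height` (4 B), `capacity` (1 B), so it starts at offset 4 + 1 = 5 and occupies 8 bytes.
Bytes at offsets 5..12: 71 72 5F 2E 81 D6 D9 B6.
Big-endian stores the most-significant byte at the lowest address.
The bytes are already most-significant first: 0x71725F2E81D6D9B6.

0x71725F2E81D6D9B6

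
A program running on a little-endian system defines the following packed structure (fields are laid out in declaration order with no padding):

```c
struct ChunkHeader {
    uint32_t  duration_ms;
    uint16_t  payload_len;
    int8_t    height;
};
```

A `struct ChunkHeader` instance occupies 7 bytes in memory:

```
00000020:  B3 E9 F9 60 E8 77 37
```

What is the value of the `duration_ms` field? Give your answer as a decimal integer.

`duration_ms` is the first field, at byte offset 0, occupying 4 bytes.
Bytes at offsets 0..3: B3 E9 F9 60.
Little-endian stores the least-significant byte at the lowest address.
Reassemble most-significant byte first: 60 F9 E9 B3 → 0x60F9E9B3.
0x60F9E9B3 = 1626991027.

1626991027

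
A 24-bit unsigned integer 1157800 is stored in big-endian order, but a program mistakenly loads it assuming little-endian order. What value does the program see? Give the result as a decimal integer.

1157800 in 24-bit hexadecimal is 0x11AAA8.
Stored big-endian, the bytes at ascending addresses are 11 AA A8.
Read back as little-endian, the first byte is least significant, giving 0xA8AA11.
0xA8AA11 = 11053585.

11053585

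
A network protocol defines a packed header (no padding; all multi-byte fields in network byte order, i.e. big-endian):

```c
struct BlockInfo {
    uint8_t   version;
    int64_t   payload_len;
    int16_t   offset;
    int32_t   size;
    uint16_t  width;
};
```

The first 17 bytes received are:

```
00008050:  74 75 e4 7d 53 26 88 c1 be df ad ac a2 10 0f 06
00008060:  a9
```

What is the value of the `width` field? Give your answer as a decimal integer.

1705

`width` follows `version` (1 B), `payload_len` (8 B), `offset` (2 B), `size` (4 B), so it starts at offset 1 + 8 + 2 + 4 = 15 and occupies 2 bytes.
Bytes at offsets 15..16: 06 A9.
In big-endian order the high byte comes first in memory.
The bytes are already most-significant first: 0x06A9.
0x06A9 = 1705.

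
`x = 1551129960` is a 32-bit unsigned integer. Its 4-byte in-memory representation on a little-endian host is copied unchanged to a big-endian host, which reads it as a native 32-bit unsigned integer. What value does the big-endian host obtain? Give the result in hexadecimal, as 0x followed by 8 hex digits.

0x685D745C

1551129960 in 32-bit hexadecimal is 0x5C745D68.
Stored little-endian, the bytes at ascending addresses are 68 5D 74 5C.
Read back as big-endian, the last byte is least significant, giving 0x685D745C.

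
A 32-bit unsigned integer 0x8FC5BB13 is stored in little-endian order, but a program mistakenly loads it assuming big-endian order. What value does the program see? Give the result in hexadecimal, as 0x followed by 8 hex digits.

0x13BBC58F

Stored little-endian, the bytes at ascending addresses are 13 BB C5 8F.
Read back as big-endian, the last byte is least significant, giving 0x13BBC58F.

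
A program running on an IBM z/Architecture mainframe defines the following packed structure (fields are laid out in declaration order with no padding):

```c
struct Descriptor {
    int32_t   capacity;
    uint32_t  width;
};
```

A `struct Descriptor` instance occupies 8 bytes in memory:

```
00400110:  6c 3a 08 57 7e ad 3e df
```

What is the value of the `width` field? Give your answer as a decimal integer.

`width` follows `capacity` (4 bytes), so it starts at byte offset 4 and occupies 4 bytes.
Bytes at offsets 4..7: 7E AD 3E DF.
Big-endian stores the most-significant byte at the lowest address.
The bytes are already most-significant first: 0x7EAD3EDF.
0x7EAD3EDF = 2125283039.

2125283039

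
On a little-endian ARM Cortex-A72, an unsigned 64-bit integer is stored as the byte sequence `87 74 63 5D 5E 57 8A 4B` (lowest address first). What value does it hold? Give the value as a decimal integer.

Little-endian: lowest address holds the least-significant byte.
Reassemble most-significant byte first: 4B 8A 57 5E 5D 63 74 87 → 0x4B8A575E5D637487.
0x4B8A575E5D637487 = 5443259162436007047.

5443259162436007047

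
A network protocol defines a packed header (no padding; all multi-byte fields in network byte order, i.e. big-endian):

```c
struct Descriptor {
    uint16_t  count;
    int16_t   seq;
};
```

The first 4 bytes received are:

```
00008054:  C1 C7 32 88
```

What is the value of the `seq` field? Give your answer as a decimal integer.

12936

`seq` follows `count` (2 bytes), so it starts at byte offset 2 and occupies 2 bytes.
Bytes at offsets 2..3: 32 88.
In big-endian order the high byte comes first in memory.
The bytes are already most-significant first: 0x3288.
0x3288 = 12936.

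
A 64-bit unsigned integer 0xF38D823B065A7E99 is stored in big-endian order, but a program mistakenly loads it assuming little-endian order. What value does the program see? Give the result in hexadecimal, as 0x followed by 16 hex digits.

0x997E5A063B828DF3

Stored big-endian, the bytes at ascending addresses are F3 8D 82 3B 06 5A 7E 99.
Read back as little-endian, the first byte is least significant, giving 0x997E5A063B828DF3.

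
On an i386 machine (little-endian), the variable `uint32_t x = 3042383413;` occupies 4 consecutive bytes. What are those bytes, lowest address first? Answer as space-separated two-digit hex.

3042383413 in hexadecimal, padded to 32 bits, is 0xB5571635.
Split into bytes (most-significant first): B5 57 16 35.
Little-endian: lowest address holds the least-significant byte.
So at ascending addresses the bytes are 35 16 57 B5.

35 16 57 B5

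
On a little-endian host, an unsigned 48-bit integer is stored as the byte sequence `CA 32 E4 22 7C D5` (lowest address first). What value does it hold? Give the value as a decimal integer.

Little-endian stores the least-significant byte at the lowest address.
Reassemble most-significant byte first: D5 7C 22 E4 32 CA → 0xD57C22E432CA.
0xD57C22E432CA = 234729138041546.

234729138041546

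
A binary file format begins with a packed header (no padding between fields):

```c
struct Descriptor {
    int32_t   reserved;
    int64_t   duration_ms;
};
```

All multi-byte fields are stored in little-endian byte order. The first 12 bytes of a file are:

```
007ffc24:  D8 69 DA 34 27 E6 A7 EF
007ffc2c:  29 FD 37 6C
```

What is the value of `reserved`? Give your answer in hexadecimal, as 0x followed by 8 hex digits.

`reserved` is the first field, at byte offset 0, occupying 4 bytes.
Bytes at offsets 0..3: D8 69 DA 34.
In little-endian order the low byte comes first in memory.
Reassemble most-significant byte first: 34 DA 69 D8 → 0x34DA69D8.

0x34DA69D8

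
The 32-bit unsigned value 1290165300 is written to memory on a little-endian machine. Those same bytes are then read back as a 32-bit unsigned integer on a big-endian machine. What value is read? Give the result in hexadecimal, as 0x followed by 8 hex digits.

0x345CE64C

1290165300 in 32-bit hexadecimal is 0x4CE65C34.
Stored little-endian, the bytes at ascending addresses are 34 5C E6 4C.
Read back as big-endian, the last byte is least significant, giving 0x345CE64C.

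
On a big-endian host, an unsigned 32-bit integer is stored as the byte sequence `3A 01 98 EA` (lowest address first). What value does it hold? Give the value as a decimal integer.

973183210

Big-endian stores the most-significant byte at the lowest address.
The bytes are already most-significant first: 0x3A0198EA.
0x3A0198EA = 973183210.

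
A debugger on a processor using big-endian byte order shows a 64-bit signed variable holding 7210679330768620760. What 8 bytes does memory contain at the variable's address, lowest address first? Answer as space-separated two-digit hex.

7210679330768620760 in hexadecimal, padded to 64 bits, is 0x64117AA5C3B70CD8.
Split into bytes (most-significant first): 64 11 7A A5 C3 B7 0C D8.
In big-endian order the high byte comes first in memory.
So the memory order matches the most-significant-first order: 64 11 7A A5 C3 B7 0C D8.

64 11 7A A5 C3 B7 0C D8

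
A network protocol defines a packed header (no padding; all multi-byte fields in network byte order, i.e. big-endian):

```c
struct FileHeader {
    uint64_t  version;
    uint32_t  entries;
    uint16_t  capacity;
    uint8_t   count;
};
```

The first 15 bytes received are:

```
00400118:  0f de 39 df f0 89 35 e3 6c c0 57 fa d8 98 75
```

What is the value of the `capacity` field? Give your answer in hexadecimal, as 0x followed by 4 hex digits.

`capacity` follows `version` (8 B), `entries` (4 B), so it starts at offset 8 + 4 = 12 and occupies 2 bytes.
Bytes at offsets 12..13: D8 98.
Big-endian: lowest address holds the most-significant byte.
The bytes are already most-significant first: 0xD898.

0xD898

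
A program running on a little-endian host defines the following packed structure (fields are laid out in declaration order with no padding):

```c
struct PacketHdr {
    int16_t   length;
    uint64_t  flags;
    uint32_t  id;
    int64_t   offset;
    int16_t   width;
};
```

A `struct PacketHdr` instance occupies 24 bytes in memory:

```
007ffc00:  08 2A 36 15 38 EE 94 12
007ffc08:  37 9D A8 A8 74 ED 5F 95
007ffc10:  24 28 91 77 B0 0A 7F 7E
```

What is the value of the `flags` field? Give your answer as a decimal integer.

`flags` follows `length` (2 bytes), so it starts at byte offset 2 and occupies 8 bytes.
Bytes at offsets 2..9: 36 15 38 EE 94 12 37 9D.
Little-endian: lowest address holds the least-significant byte.
Reassemble most-significant byte first: 9D 37 12 94 EE 38 15 36 → 0x9D371294EE381536.
0x9D371294EE381536 = 11328543818534884662.

11328543818534884662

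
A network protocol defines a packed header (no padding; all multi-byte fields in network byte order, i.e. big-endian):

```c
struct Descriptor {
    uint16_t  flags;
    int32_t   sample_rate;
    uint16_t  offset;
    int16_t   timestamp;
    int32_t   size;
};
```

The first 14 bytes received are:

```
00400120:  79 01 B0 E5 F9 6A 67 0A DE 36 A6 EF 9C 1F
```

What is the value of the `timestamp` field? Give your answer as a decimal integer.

`timestamp` follows `flags` (2 B), `sample_rate` (4 B), `offset` (2 B), so it starts at offset 2 + 4 + 2 = 8 and occupies 2 bytes.
Bytes at offsets 8..9: DE 36.
In big-endian order the high byte comes first in memory.
The bytes are already most-significant first: 0xDE36.
Top bit is set, so as a signed 16-bit value this is 0xDE36 − 2^16 = -8650.

-8650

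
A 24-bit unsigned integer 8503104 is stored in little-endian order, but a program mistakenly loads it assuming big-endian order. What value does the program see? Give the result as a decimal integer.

4243329

8503104 in 24-bit hexadecimal is 0x81BF40.
Stored little-endian, the bytes at ascending addresses are 40 BF 81.
Read back as big-endian, the last byte is least significant, giving 0x40BF81.
0x40BF81 = 4243329.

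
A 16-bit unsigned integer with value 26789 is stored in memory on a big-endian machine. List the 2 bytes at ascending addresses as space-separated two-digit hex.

26789 in hexadecimal, padded to 16 bits, is 0x68A5.
Split into bytes (most-significant first): 68 A5.
Big-endian stores the most-significant byte at the lowest address.
So the memory order matches the most-significant-first order: 68 A5.

68 A5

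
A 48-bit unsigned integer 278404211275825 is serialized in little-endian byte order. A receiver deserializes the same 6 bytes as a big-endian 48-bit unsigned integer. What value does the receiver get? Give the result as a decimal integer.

278404211275825 in 48-bit hexadecimal is 0xFD35081DF831.
Stored little-endian, the bytes at ascending addresses are 31 F8 1D 08 35 FD.
Read back as big-endian, the last byte is least significant, giving 0x31F81D0835FD.
0x31F81D0835FD = 54941708727805.

54941708727805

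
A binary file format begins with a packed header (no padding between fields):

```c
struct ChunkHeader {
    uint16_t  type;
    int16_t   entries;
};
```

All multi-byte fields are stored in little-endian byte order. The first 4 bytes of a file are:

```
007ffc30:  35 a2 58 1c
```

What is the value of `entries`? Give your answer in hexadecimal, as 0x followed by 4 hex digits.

`entries` follows `type` (2 bytes), so it starts at byte offset 2 and occupies 2 bytes.
Bytes at offsets 2..3: 58 1C.
Little-endian stores the least-significant byte at the lowest address.
Reassemble most-significant byte first: 1C 58 → 0x1C58.

0x1C58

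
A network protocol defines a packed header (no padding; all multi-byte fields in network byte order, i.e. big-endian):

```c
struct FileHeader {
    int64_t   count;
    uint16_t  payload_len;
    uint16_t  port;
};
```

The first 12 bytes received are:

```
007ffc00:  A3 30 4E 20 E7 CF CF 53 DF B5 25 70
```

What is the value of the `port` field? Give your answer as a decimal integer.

`port` follows `count` (8 B), `payload_len` (2 B), so it starts at offset 8 + 2 = 10 and occupies 2 bytes.
Bytes at offsets 10..11: 25 70.
Big-endian stores the most-significant byte at the lowest address.
The bytes are already most-significant first: 0x2570.
0x2570 = 9584.

9584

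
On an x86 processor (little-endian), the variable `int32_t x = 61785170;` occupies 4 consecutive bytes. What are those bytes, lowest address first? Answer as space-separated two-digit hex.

61785170 in hexadecimal, padded to 32 bits, is 0x03AEC452.
Split into bytes (most-significant first): 03 AE C4 52.
In little-endian order the low byte comes first in memory.
So at ascending addresses the bytes are 52 C4 AE 03.

52 C4 AE 03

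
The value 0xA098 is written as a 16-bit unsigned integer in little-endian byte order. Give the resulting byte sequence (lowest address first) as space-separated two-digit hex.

Split into bytes (most-significant first): A0 98.
Little-endian stores the least-significant byte at the lowest address.
So at ascending addresses the bytes are 98 A0.

98 A0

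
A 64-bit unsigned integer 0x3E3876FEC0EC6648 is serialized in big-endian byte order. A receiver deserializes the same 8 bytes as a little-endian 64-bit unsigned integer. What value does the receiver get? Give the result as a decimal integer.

Stored big-endian, the bytes at ascending addresses are 3E 38 76 FE C0 EC 66 48.
Read back as little-endian, the first byte is least significant, giving 0x4866ECC0FE76383E.
0x4866ECC0FE76383E = 5217117532002334782.

5217117532002334782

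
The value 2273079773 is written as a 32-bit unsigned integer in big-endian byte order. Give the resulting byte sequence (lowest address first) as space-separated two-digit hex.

87 7C 71 DD

2273079773 in hexadecimal, padded to 32 bits, is 0x877C71DD.
Split into bytes (most-significant first): 87 7C 71 DD.
Big-endian stores the most-significant byte at the lowest address.
So the memory order matches the most-significant-first order: 87 7C 71 DD.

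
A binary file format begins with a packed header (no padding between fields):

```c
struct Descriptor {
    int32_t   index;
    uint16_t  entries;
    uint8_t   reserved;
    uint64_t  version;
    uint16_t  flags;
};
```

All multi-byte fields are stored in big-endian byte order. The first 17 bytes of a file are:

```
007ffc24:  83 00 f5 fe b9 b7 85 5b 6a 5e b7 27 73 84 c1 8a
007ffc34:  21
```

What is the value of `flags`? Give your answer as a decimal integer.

35361

`flags` follows `index` (4 B), `entries` (2 B), `reserved` (1 B), `version` (8 B), so it starts at offset 4 + 2 + 1 + 8 = 15 and occupies 2 bytes.
Bytes at offsets 15..16: 8A 21.
Big-endian stores the most-significant byte at the lowest address.
The bytes are already most-significant first: 0x8A21.
0x8A21 = 35361.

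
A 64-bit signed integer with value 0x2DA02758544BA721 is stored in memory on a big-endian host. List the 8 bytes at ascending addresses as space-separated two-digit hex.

Split into bytes (most-significant first): 2D A0 27 58 54 4B A7 21.
Big-endian stores the most-significant byte at the lowest address.
So the memory order matches the most-significant-first order: 2D A0 27 58 54 4B A7 21.

2D A0 27 58 54 4B A7 21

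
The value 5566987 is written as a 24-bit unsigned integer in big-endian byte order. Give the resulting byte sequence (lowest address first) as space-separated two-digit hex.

54 F2 0B

5566987 in hexadecimal, padded to 24 bits, is 0x54F20B.
Split into bytes (most-significant first): 54 F2 0B.
Big-endian stores the most-significant byte at the lowest address.
So the memory order matches the most-significant-first order: 54 F2 0B.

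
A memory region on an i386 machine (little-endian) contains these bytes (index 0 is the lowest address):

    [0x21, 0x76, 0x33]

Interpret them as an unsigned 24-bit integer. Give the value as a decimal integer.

In little-endian order the low byte comes first in memory.
Reassemble most-significant byte first: 33 76 21 → 0x337621.
0x337621 = 3372577.

3372577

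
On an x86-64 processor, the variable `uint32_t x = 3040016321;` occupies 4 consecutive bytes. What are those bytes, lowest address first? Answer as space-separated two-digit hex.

3040016321 in hexadecimal, padded to 32 bits, is 0xB532F7C1.
Split into bytes (most-significant first): B5 32 F7 C1.
In little-endian order the low byte comes first in memory.
So at ascending addresses the bytes are C1 F7 32 B5.

C1 F7 32 B5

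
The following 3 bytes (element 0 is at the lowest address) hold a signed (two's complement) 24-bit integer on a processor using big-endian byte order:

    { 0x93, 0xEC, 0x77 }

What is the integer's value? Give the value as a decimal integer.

Big-endian: lowest address holds the most-significant byte.
The bytes are already most-significant first: 0x93EC77.
Top bit is set, so as a signed 24-bit value this is 0x93EC77 − 2^24 = -7082889.

-7082889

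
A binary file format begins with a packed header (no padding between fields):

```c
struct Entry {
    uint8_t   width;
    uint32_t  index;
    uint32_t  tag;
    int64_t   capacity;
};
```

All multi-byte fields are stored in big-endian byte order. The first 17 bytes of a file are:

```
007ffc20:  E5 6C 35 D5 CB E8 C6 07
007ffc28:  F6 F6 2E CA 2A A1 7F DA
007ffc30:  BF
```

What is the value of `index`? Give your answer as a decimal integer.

1815467467

`index` follows `width` (1 byte), so it starts at byte offset 1 and occupies 4 bytes.
Bytes at offsets 1..4: 6C 35 D5 CB.
Big-endian: lowest address holds the most-significant byte.
The bytes are already most-significant first: 0x6C35D5CB.
0x6C35D5CB = 1815467467.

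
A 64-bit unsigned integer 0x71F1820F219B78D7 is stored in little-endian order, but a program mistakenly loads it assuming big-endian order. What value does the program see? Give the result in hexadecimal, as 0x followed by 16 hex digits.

Stored little-endian, the bytes at ascending addresses are D7 78 9B 21 0F 82 F1 71.
Read back as big-endian, the last byte is least significant, giving 0xD7789B210F82F171.

0xD7789B210F82F171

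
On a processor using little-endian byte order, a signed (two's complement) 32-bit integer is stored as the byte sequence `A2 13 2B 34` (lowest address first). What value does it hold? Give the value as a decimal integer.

875238306

Little-endian: lowest address holds the least-significant byte.
Reassemble most-significant byte first: 34 2B 13 A2 → 0x342B13A2.
0x342B13A2 = 875238306.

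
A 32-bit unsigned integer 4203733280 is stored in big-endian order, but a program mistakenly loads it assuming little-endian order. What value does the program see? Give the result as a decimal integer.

551653370

4203733280 in 32-bit hexadecimal is 0xFA8FE120.
Stored big-endian, the bytes at ascending addresses are FA 8F E1 20.
Read back as little-endian, the first byte is least significant, giving 0x20E18FFA.
0x20E18FFA = 551653370.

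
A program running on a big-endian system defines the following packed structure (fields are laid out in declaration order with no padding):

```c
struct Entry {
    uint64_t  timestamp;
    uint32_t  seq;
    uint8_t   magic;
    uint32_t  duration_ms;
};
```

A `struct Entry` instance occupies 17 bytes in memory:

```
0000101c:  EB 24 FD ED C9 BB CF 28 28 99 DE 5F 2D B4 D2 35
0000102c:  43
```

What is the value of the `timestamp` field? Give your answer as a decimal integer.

16943946895808253736

`timestamp` is the first field, at byte offset 0, occupying 8 bytes.
Bytes at offsets 0..7: EB 24 FD ED C9 BB CF 28.
Big-endian: lowest address holds the most-significant byte.
The bytes are already most-significant first: 0xEB24FDEDC9BBCF28.
0xEB24FDEDC9BBCF28 = 16943946895808253736.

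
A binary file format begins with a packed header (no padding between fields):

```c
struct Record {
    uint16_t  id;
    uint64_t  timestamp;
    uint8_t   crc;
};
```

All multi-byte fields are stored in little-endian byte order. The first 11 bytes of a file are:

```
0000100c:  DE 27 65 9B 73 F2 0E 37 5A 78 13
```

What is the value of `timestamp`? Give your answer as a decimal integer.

8672304569792043877

`timestamp` follows `id` (2 bytes), so it starts at byte offset 2 and occupies 8 bytes.
Bytes at offsets 2..9: 65 9B 73 F2 0E 37 5A 78.
Little-endian stores the least-significant byte at the lowest address.
Reassemble most-significant byte first: 78 5A 37 0E F2 73 9B 65 → 0x785A370EF2739B65.
0x785A370EF2739B65 = 8672304569792043877.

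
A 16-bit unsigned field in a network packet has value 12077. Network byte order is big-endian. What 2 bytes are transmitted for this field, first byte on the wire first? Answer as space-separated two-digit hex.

2F 2D

12077 in hexadecimal, padded to 16 bits, is 0x2F2D.
Split into bytes (most-significant first): 2F 2D.
Big-endian: lowest address holds the most-significant byte.
So the memory order matches the most-significant-first order: 2F 2D.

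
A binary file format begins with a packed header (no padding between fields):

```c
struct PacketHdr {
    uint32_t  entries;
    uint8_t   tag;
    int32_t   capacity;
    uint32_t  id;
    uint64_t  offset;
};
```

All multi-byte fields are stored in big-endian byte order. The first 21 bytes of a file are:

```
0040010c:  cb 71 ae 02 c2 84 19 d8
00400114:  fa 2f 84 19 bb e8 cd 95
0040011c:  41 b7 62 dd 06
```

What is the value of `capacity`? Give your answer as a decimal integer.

-2078680838

`capacity` follows `entries` (4 B), `tag` (1 B), so it starts at offset 4 + 1 = 5 and occupies 4 bytes.
Bytes at offsets 5..8: 84 19 D8 FA.
In big-endian order the high byte comes first in memory.
The bytes are already most-significant first: 0x8419D8FA.
Top bit is set, so as a signed 32-bit value this is 0x8419D8FA − 2^32 = -2078680838.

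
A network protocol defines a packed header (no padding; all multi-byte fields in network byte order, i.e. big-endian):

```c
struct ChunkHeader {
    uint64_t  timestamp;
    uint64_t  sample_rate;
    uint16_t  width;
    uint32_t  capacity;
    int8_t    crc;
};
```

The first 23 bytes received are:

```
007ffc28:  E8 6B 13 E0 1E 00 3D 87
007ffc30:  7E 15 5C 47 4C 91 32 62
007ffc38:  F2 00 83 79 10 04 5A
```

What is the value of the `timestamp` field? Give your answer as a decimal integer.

`timestamp` is the first field, at byte offset 0, occupying 8 bytes.
Bytes at offsets 0..7: E8 6B 13 E0 1E 00 3D 87.
Big-endian: lowest address holds the most-significant byte.
The bytes are already most-significant first: 0xE86B13E01E003D87.
0xE86B13E01E003D87 = 16747501492604255623.

16747501492604255623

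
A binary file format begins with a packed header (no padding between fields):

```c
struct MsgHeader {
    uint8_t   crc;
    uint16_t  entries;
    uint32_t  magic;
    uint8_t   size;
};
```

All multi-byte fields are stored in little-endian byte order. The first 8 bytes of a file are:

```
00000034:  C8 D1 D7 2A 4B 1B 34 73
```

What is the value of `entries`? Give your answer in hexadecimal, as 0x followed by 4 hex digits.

0xD7D1

`entries` follows `crc` (1 byte), so it starts at byte offset 1 and occupies 2 bytes.
Bytes at offsets 1..2: D1 D7.
Little-endian stores the least-significant byte at the lowest address.
Reassemble most-significant byte first: D7 D1 → 0xD7D1.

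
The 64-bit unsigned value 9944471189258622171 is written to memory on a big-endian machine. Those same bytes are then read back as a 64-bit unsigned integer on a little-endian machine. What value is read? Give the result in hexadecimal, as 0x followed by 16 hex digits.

0xDBD4DDCADBDB018A

9944471189258622171 in 64-bit hexadecimal is 0x8A01DBDBCADDD4DB.
Stored big-endian, the bytes at ascending addresses are 8A 01 DB DB CA DD D4 DB.
Read back as little-endian, the first byte is least significant, giving 0xDBD4DDCADBDB018A.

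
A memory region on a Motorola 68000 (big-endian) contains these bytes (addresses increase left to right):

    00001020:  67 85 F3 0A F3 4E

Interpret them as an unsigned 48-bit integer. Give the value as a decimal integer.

In big-endian order the high byte comes first in memory.
The bytes are already most-significant first: 0x6785F30AF34E.
0x6785F30AF34E = 113825005892430.

113825005892430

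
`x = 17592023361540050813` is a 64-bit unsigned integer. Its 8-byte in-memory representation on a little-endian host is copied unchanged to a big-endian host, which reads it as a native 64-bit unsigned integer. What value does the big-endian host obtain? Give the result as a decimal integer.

9065736635503354868

17592023361540050813 in 64-bit hexadecimal is 0xF4236C0A70F7CF7D.
Stored little-endian, the bytes at ascending addresses are 7D CF F7 70 0A 6C 23 F4.
Read back as big-endian, the last byte is least significant, giving 0x7DCFF7700A6C23F4.
0x7DCFF7700A6C23F4 = 9065736635503354868.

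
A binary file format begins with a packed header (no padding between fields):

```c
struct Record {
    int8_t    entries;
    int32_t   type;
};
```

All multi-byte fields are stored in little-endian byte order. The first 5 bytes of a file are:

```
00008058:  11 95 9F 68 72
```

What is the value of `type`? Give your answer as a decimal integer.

1919459221

`type` follows `entries` (1 byte), so it starts at byte offset 1 and occupies 4 bytes.
Bytes at offsets 1..4: 95 9F 68 72.
Little-endian stores the least-significant byte at the lowest address.
Reassemble most-significant byte first: 72 68 9F 95 → 0x72689F95.
0x72689F95 = 1919459221.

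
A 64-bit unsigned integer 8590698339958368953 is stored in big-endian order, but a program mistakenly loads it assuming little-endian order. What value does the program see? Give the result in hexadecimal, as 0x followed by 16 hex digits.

0xB9AAC1ED9F4A3877

8590698339958368953 in 64-bit hexadecimal is 0x77384A9FEDC1AAB9.
Stored big-endian, the bytes at ascending addresses are 77 38 4A 9F ED C1 AA B9.
Read back as little-endian, the first byte is least significant, giving 0xB9AAC1ED9F4A3877.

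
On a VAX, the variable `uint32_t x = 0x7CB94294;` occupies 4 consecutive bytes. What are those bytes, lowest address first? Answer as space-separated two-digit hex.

Split into bytes (most-significant first): 7C B9 42 94.
Little-endian stores the least-significant byte at the lowest address.
So at ascending addresses the bytes are 94 42 B9 7C.

94 42 B9 7C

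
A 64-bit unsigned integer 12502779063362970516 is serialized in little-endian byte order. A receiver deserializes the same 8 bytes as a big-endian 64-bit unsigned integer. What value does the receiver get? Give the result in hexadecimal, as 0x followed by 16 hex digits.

12502779063362970516 in 64-bit hexadecimal is 0xAD82CB50C8F0E394.
Stored little-endian, the bytes at ascending addresses are 94 E3 F0 C8 50 CB 82 AD.
Read back as big-endian, the last byte is least significant, giving 0x94E3F0C850CB82AD.

0x94E3F0C850CB82AD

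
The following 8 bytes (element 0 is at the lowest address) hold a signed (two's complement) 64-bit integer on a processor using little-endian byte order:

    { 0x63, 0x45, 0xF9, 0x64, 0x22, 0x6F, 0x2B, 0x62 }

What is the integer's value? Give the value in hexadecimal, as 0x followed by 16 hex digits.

0x622B6F2264F94563

Little-endian stores the least-significant byte at the lowest address.
Reassemble most-significant byte first: 62 2B 6F 22 64 F9 45 63 → 0x622B6F2264F94563.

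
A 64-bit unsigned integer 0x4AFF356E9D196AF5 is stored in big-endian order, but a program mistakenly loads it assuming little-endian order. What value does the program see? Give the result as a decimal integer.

17683975050773266250

Stored big-endian, the bytes at ascending addresses are 4A FF 35 6E 9D 19 6A F5.
Read back as little-endian, the first byte is least significant, giving 0xF56A199D6E35FF4A.
0xF56A199D6E35FF4A = 17683975050773266250.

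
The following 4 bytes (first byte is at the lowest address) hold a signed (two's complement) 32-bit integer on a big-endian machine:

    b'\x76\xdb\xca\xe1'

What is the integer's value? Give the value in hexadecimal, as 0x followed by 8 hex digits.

0x76DBCAE1

In big-endian order the high byte comes first in memory.
The bytes are already most-significant first: 0x76DBCAE1.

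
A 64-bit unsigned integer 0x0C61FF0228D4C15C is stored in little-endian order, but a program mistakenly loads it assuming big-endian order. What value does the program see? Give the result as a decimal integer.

6683856590308598028

Stored little-endian, the bytes at ascending addresses are 5C C1 D4 28 02 FF 61 0C.
Read back as big-endian, the last byte is least significant, giving 0x5CC1D42802FF610C.
0x5CC1D42802FF610C = 6683856590308598028.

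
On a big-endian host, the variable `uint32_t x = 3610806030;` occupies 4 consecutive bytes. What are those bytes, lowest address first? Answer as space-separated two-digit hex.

3610806030 in hexadecimal, padded to 32 bits, is 0xD738870E.
Split into bytes (most-significant first): D7 38 87 0E.
Big-endian stores the most-significant byte at the lowest address.
So the memory order matches the most-significant-first order: D7 38 87 0E.

D7 38 87 0E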